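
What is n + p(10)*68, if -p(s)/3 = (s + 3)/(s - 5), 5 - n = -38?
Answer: -2437/5 ≈ -487.40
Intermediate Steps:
n = 43 (n = 5 - 1*(-38) = 5 + 38 = 43)
p(s) = -3*(3 + s)/(-5 + s) (p(s) = -3*(s + 3)/(s - 5) = -3*(3 + s)/(-5 + s))
n + p(10)*68 = 43 + (3*(-3 - 1*10)/(-5 + 10))*68 = 43 + (3*(-3 - 10)/5)*68 = 43 + (3*(1/5)*(-13))*68 = 43 - 39/5*68 = 43 - 2652/5 = -2437/5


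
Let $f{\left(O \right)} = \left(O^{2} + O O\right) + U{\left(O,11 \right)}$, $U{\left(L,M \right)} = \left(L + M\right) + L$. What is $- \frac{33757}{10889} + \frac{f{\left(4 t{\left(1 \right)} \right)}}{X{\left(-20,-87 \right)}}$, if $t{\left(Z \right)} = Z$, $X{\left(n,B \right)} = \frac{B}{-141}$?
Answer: $\frac{25121980}{315781} \approx 79.555$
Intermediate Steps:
$X{\left(n,B \right)} = - \frac{B}{141}$ ($X{\left(n,B \right)} = B \left(- \frac{1}{141}\right) = - \frac{B}{141}$)
$U{\left(L,M \right)} = M + 2 L$
$f{\left(O \right)} = 11 + 2 O + 2 O^{2}$ ($f{\left(O \right)} = \left(O^{2} + O O\right) + \left(11 + 2 O\right) = \left(O^{2} + O^{2}\right) + \left(11 + 2 O\right) = 2 O^{2} + \left(11 + 2 O\right) = 11 + 2 O + 2 O^{2}$)
$- \frac{33757}{10889} + \frac{f{\left(4 t{\left(1 \right)} \right)}}{X{\left(-20,-87 \right)}} = - \frac{33757}{10889} + \frac{11 + 2 \cdot 4 \cdot 1 + 2 \left(4 \cdot 1\right)^{2}}{\left(- \frac{1}{141}\right) \left(-87\right)} = \left(-33757\right) \frac{1}{10889} + \frac{11 + 2 \cdot 4 + 2 \cdot 4^{2}}{\frac{29}{47}} = - \frac{33757}{10889} + \left(11 + 8 + 2 \cdot 16\right) \frac{47}{29} = - \frac{33757}{10889} + \left(11 + 8 + 32\right) \frac{47}{29} = - \frac{33757}{10889} + 51 \cdot \frac{47}{29} = - \frac{33757}{10889} + \frac{2397}{29} = \frac{25121980}{315781}$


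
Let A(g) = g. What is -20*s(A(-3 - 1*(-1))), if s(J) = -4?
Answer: 80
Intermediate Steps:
-20*s(A(-3 - 1*(-1))) = -20*(-4) = 80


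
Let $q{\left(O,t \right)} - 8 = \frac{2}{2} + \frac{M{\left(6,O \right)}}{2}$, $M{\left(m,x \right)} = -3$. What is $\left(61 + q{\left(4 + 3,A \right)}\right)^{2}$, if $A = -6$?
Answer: $\frac{18769}{4} \approx 4692.3$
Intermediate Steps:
$q{\left(O,t \right)} = \frac{15}{2}$ ($q{\left(O,t \right)} = 8 + \left(\frac{2}{2} - \frac{3}{2}\right) = 8 + \left(2 \cdot \frac{1}{2} - \frac{3}{2}\right) = 8 + \left(1 - \frac{3}{2}\right) = 8 - \frac{1}{2} = \frac{15}{2}$)
$\left(61 + q{\left(4 + 3,A \right)}\right)^{2} = \left(61 + \frac{15}{2}\right)^{2} = \left(\frac{137}{2}\right)^{2} = \frac{18769}{4}$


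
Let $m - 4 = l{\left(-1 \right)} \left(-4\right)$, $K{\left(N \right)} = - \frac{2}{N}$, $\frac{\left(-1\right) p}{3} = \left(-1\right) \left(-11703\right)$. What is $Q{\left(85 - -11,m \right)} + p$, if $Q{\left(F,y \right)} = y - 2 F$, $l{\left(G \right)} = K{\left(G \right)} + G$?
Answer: $-35301$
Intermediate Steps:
$p = -35109$ ($p = - 3 \left(\left(-1\right) \left(-11703\right)\right) = \left(-3\right) 11703 = -35109$)
$l{\left(G \right)} = G - \frac{2}{G}$ ($l{\left(G \right)} = - \frac{2}{G} + G = G - \frac{2}{G}$)
$m = 0$ ($m = 4 + \left(-1 - \frac{2}{-1}\right) \left(-4\right) = 4 + \left(-1 - -2\right) \left(-4\right) = 4 + \left(-1 + 2\right) \left(-4\right) = 4 + 1 \left(-4\right) = 4 - 4 = 0$)
$Q{\left(85 - -11,m \right)} + p = \left(0 - 2 \left(85 - -11\right)\right) - 35109 = \left(0 - 2 \left(85 + 11\right)\right) - 35109 = \left(0 - 192\right) - 35109 = -192 - 35109 = -35301$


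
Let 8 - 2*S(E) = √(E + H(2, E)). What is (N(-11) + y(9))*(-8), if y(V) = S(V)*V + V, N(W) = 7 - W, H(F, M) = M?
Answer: -504 + 108*√2 ≈ -351.27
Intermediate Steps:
S(E) = 4 - √2*√E/2 (S(E) = 4 - √(E + E)/2 = 4 - √2*√E/2)
y(V) = V + V*(4 - √2*√V/2) (y(V) = (4 - √2*√V/2)*V + V = V*(4 - √2*√V/2) + V = V + V*(4 - √2*√V/2))
(N(-11) + y(9))*(-8) = ((7 - 1*(-11)) + (5*9 - √2*9^(3/2)/2))*(-8) = ((7 + 11) + (45 - ½*√2*27))*(-8) = (18 + (45 - 27*√2/2))*(-8) = (63 - 27*√2/2)*(-8) = -504 + 108*√2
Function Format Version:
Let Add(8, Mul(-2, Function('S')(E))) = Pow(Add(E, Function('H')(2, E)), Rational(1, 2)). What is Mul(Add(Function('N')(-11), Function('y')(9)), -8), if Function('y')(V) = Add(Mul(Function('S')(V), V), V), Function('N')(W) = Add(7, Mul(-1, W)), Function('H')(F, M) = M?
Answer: Add(-504, Mul(108, Pow(2, Rational(1, 2)))) ≈ -351.27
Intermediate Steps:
Function('S')(E) = Add(4, Mul(Rational(-1, 2), Pow(2, Rational(1, 2)), Pow(E, Rational(1, 2)))) (Function('S')(E) = Add(4, Mul(Rational(-1, 2), Pow(Add(E, E), Rational(1, 2)))) = Add(4, Mul(Rational(-1, 2), Pow(Mul(2, E), Rational(1, 2)))) = Add(4, Mul(Rational(-1, 2), Mul(Pow(2, Rational(1, 2)), Pow(E, Rational(1, 2))))) = Add(4, Mul(Rational(-1, 2), Pow(2, Rational(1, 2)), Pow(E, Rational(1, 2)))))
Function('y')(V) = Add(V, Mul(V, Add(4, Mul(Rational(-1, 2), Pow(2, Rational(1, 2)), Pow(V, Rational(1, 2)))))) (Function('y')(V) = Add(Mul(Add(4, Mul(Rational(-1, 2), Pow(2, Rational(1, 2)), Pow(V, Rational(1, 2)))), V), V) = Add(Mul(V, Add(4, Mul(Rational(-1, 2), Pow(2, Rational(1, 2)), Pow(V, Rational(1, 2))))), V) = Add(V, Mul(V, Add(4, Mul(Rational(-1, 2), Pow(2, Rational(1, 2)), Pow(V, Rational(1, 2)))))))
Mul(Add(Function('N')(-11), Function('y')(9)), -8) = Mul(Add(Add(7, Mul(-1, -11)), Add(Mul(5, 9), Mul(Rational(-1, 2), Pow(2, Rational(1, 2)), Pow(9, Rational(3, 2))))), -8) = Mul(Add(Add(7, 11), Add(45, Mul(Rational(-1, 2), Pow(2, Rational(1, 2)), 27))), -8) = Mul(Add(18, Add(45, Mul(Rational(-27, 2), Pow(2, Rational(1, 2))))), -8) = Mul(Add(63, Mul(Rational(-27, 2), Pow(2, Rational(1, 2)))), -8) = Add(-504, Mul(108, Pow(2, Rational(1, 2))))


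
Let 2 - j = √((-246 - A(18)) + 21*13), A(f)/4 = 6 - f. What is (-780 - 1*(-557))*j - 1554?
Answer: -2000 + 1115*√3 ≈ -68.763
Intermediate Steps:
A(f) = 24 - 4*f (A(f) = 4*(6 - f) = 24 - 4*f)
j = 2 - 5*√3 (j = 2 - √((-246 - (24 - 4*18)) + 21*13) = 2 - √((-246 - (24 - 72)) + 273) = 2 - √((-246 - 1*(-48)) + 273) = 2 - √((-246 + 48) + 273) = 2 - √(-198 + 273) = 2 - √75 = 2 - 5*√3 ≈ -6.6603)
(-780 - 1*(-557))*j - 1554 = (-780 - 1*(-557))*(2 - 5*√3) - 1554 = (-780 + 557)*(2 - 5*√3) - 1554 = -223*(2 - 5*√3) - 1554 = (-446 + 1115*√3) - 1554 = -2000 + 1115*√3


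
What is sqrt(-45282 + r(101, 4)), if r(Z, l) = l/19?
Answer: I*sqrt(16346726)/19 ≈ 212.8*I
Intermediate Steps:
r(Z, l) = l/19 (r(Z, l) = l*(1/19) = l/19)
sqrt(-45282 + r(101, 4)) = sqrt(-45282 + (1/19)*4) = sqrt(-45282 + 4/19) = sqrt(-860354/19) = I*sqrt(16346726)/19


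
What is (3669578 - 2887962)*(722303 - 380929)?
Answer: 266823380384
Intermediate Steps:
(3669578 - 2887962)*(722303 - 380929) = 781616*341374 = 266823380384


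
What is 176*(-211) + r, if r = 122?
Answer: -37014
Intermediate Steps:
176*(-211) + r = 176*(-211) + 122 = -37136 + 122 = -37014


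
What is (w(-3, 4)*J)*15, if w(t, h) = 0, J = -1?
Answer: 0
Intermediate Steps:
(w(-3, 4)*J)*15 = (0*(-1))*15 = 0*15 = 0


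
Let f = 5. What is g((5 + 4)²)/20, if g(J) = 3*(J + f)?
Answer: 129/10 ≈ 12.900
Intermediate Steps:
g(J) = 15 + 3*J (g(J) = 3*(J + 5) = 3*(5 + J) = 15 + 3*J)
g((5 + 4)²)/20 = (15 + 3*(5 + 4)²)/20 = (15 + 3*9²)*(1/20) = (15 + 3*81)*(1/20) = (15 + 243)*(1/20) = 258*(1/20) = 129/10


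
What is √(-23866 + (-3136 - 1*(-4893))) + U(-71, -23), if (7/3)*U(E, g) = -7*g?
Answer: 69 + I*√22109 ≈ 69.0 + 148.69*I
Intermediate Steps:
U(E, g) = -3*g (U(E, g) = 3*(-7*g)/7 = -3*g)
√(-23866 + (-3136 - 1*(-4893))) + U(-71, -23) = √(-23866 + (-3136 - 1*(-4893))) - 3*(-23) = √(-23866 + (-3136 + 4893)) + 69 = √(-23866 + 1757) + 69 = √(-22109) + 69 = I*√22109 + 69 = 69 + I*√22109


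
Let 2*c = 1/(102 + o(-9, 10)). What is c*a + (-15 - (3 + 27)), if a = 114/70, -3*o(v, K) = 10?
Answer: -932229/20720 ≈ -44.992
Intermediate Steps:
o(v, K) = -10/3 (o(v, K) = -1/3*10 = -10/3)
c = 3/592 (c = 1/(2*(102 - 10/3)) = 1/(2*(296/3)) = (1/2)*(3/296) = 3/592 ≈ 0.0050676)
a = 57/35 (a = 114*(1/70) = 57/35 ≈ 1.6286)
c*a + (-15 - (3 + 27)) = (3/592)*(57/35) + (-15 - (3 + 27)) = 171/20720 + (-15 - 1*30) = 171/20720 + (-15 - 30) = 171/20720 - 45 = -932229/20720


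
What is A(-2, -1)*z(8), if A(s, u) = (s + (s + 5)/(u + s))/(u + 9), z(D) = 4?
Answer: -3/2 ≈ -1.5000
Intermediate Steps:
A(s, u) = (s + (5 + s)/(s + u))/(9 + u)
A(-2, -1)*z(8) = ((5 - 2 + (-2)**2 - 2*(-1))/((-1)**2 + 9*(-2) + 9*(-1) - 2*(-1)))*4 = ((5 - 2 + 4 + 2)/(1 - 18 - 9 + 2))*4 = (9/(-24))*4 = -1/24*9*4 = -3/8*4 = -3/2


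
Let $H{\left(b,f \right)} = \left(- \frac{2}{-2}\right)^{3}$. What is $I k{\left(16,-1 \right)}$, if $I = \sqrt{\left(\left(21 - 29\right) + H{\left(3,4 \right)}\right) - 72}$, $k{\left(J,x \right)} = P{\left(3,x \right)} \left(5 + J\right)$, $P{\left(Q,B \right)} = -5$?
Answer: $- 105 i \sqrt{79} \approx - 933.26 i$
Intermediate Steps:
$k{\left(J,x \right)} = -25 - 5 J$ ($k{\left(J,x \right)} = - 5 \left(5 + J\right) = -25 - 5 J$)
$H{\left(b,f \right)} = 1$ ($H{\left(b,f \right)} = \left(\left(-2\right) \left(- \frac{1}{2}\right)\right)^{3} = 1^{3} = 1$)
$I = i \sqrt{79}$ ($I = \sqrt{\left(\left(21 - 29\right) + 1\right) - 72} = \sqrt{\left(-8 + 1\right) - 72} = \sqrt{-7 - 72} = \sqrt{-79} = i \sqrt{79} \approx 8.8882 i$)
$I k{\left(16,-1 \right)} = i \sqrt{79} \left(-25 - 80\right) = i \sqrt{79} \left(-105\right) = - 105 i \sqrt{79}$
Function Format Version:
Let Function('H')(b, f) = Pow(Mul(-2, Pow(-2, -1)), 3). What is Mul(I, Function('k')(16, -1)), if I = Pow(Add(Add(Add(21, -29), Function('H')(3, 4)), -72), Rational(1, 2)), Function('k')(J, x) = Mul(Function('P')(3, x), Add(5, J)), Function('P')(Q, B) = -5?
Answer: Mul(-105, I, Pow(79, Rational(1, 2))) ≈ Mul(-933.26, I)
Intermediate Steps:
Function('k')(J, x) = Add(-25, Mul(-5, J)) (Function('k')(J, x) = Mul(-5, Add(5, J)) = Add(-25, Mul(-5, J)))
Function('H')(b, f) = 1 (Function('H')(b, f) = Pow(Mul(-2, Rational(-1, 2)), 3) = Pow(1, 3) = 1)
I = Mul(I, Pow(79, Rational(1, 2))) (I = Pow(Add(Add(Add(21, -29), 1), -72), Rational(1, 2)) = Pow(Add(Add(-8, 1), -72), Rational(1, 2)) = Pow(Add(-7, -72), Rational(1, 2)) = Pow(-79, Rational(1, 2)) = Mul(I, Pow(79, Rational(1, 2))) ≈ Mul(8.8882, I))
Mul(I, Function('k')(16, -1)) = Mul(Mul(I, Pow(79, Rational(1, 2))), Add(-25, Mul(-5, 16))) = Mul(Mul(I, Pow(79, Rational(1, 2))), Add(-25, -80)) = Mul(Mul(I, Pow(79, Rational(1, 2))), -105) = Mul(-105, I, Pow(79, Rational(1, 2)))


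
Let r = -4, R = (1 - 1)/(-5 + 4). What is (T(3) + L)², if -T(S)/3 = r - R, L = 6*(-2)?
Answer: 0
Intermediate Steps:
L = -12
R = 0 (R = 0/(-1) = 0*(-1) = 0)
T(S) = 12 (T(S) = -3*(-4 - 1*0) = -3*(-4 + 0) = -3*(-4) = 12)
(T(3) + L)² = (12 - 12)² = 0² = 0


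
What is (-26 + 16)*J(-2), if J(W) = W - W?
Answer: 0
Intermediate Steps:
J(W) = 0
(-26 + 16)*J(-2) = (-26 + 16)*0 = -10*0 = 0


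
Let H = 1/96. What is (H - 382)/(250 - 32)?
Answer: -36671/20928 ≈ -1.7522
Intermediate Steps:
H = 1/96 ≈ 0.010417
(H - 382)/(250 - 32) = (1/96 - 382)/(250 - 32) = -36671/96/218 = -36671/96*1/218 = -36671/20928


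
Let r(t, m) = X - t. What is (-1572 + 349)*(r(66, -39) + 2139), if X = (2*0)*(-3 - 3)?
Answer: -2535279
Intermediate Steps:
X = 0 (X = 0*(-6) = 0)
r(t, m) = -t (r(t, m) = 0 - t = -t)
(-1572 + 349)*(r(66, -39) + 2139) = (-1572 + 349)*(-1*66 + 2139) = -1223*(-66 + 2139) = -1223*2073 = -2535279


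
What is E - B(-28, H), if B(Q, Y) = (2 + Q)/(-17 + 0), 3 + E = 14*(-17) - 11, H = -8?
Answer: -4310/17 ≈ -253.53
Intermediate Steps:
E = -252 (E = -3 + (14*(-17) - 11) = -3 + (-238 - 11) = -3 - 249 = -252)
B(Q, Y) = -2/17 - Q/17 (B(Q, Y) = (2 + Q)/(-17) = (2 + Q)*(-1/17) = -2/17 - Q/17)
E - B(-28, H) = -252 - (-2/17 - 1/17*(-28)) = -252 - (-2/17 + 28/17) = -252 - 1*26/17 = -252 - 26/17 = -4310/17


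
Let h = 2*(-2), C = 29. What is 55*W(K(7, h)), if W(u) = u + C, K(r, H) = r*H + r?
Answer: 440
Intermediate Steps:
h = -4
K(r, H) = r + H*r (K(r, H) = H*r + r = r + H*r)
W(u) = 29 + u (W(u) = u + 29 = 29 + u)
55*W(K(7, h)) = 55*(29 + 7*(1 - 4)) = 55*(29 + 7*(-3)) = 55*(29 - 21) = 55*8 = 440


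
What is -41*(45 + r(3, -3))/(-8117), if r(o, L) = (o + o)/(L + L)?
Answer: 1804/8117 ≈ 0.22225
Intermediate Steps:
r(o, L) = o/L (r(o, L) = (2*o)/((2*L)) = (2*o)*(1/(2*L)) = o/L)
-41*(45 + r(3, -3))/(-8117) = -41*(45 + 3/(-3))/(-8117) = -41*(45 + 3*(-⅓))*(-1)/8117 = -41*(45 - 1)*(-1)/8117 = -41*44*(-1)/8117 = -1804*(-1)/8117 = -1*(-1804/8117) = 1804/8117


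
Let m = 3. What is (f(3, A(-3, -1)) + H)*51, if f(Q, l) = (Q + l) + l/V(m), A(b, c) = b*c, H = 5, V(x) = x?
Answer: 612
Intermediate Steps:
f(Q, l) = Q + 4*l/3 (f(Q, l) = (Q + l) + l/3 = Q + 4*l/3)
(f(3, A(-3, -1)) + H)*51 = ((3 + 4*(-3*(-1))/3) + 5)*51 = ((3 + (4/3)*3) + 5)*51 = ((3 + 4) + 5)*51 = (7 + 5)*51 = 12*51 = 612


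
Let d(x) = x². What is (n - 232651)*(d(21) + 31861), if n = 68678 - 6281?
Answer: -5499544708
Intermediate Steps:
n = 62397
(n - 232651)*(d(21) + 31861) = (62397 - 232651)*(21² + 31861) = -170254*(441 + 31861) = -170254*32302 = -5499544708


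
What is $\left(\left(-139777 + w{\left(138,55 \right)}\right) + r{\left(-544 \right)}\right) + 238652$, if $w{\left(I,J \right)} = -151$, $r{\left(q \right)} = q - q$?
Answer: $98724$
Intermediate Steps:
$r{\left(q \right)} = 0$
$\left(\left(-139777 + w{\left(138,55 \right)}\right) + r{\left(-544 \right)}\right) + 238652 = \left(\left(-139777 - 151\right) + 0\right) + 238652 = \left(-139928 + 0\right) + 238652 = -139928 + 238652 = 98724$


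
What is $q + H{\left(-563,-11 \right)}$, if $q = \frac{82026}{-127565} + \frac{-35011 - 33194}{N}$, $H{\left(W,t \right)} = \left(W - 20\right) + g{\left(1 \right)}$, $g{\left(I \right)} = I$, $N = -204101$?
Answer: $- \frac{489066995601}{839875615} \approx -582.31$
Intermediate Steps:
$H{\left(W,t \right)} = -19 + W$ ($H{\left(W,t \right)} = \left(W - 20\right) + 1 = \left(-20 + W\right) + 1 = -19 + W$)
$q = - \frac{259387671}{839875615}$ ($q = \frac{82026}{-127565} + \frac{-35011 - 33194}{-204101} = 82026 \left(- \frac{1}{127565}\right) + \left(-35011 - 33194\right) \left(- \frac{1}{204101}\right) = - \frac{2646}{4115} - - \frac{68205}{204101} = - \frac{2646}{4115} + \frac{68205}{204101} = - \frac{259387671}{839875615} \approx -0.30884$)
$q + H{\left(-563,-11 \right)} = - \frac{259387671}{839875615} - 582 = - \frac{489066995601}{839875615}$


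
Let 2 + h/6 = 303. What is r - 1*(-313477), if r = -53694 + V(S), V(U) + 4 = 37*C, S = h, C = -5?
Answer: 259594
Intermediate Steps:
h = 1806 (h = -12 + 6*303 = -12 + 1818 = 1806)
S = 1806
V(U) = -189 (V(U) = -4 + 37*(-5) = -4 - 185 = -189)
r = -53883 (r = -53694 - 189 = -53883)
r - 1*(-313477) = -53883 - 1*(-313477) = -53883 + 313477 = 259594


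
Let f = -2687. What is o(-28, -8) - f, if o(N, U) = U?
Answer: 2679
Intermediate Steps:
o(-28, -8) - f = -8 - 1*(-2687) = -8 + 2687 = 2679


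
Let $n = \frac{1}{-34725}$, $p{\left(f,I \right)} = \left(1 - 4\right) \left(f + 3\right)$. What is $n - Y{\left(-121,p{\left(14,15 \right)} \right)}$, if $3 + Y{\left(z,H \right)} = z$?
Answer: $\frac{4305899}{34725} \approx 124.0$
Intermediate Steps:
$p{\left(f,I \right)} = -9 - 3 f$ ($p{\left(f,I \right)} = - 3 \left(3 + f\right) = -9 - 3 f$)
$Y{\left(z,H \right)} = -3 + z$
$n = - \frac{1}{34725} \approx -2.8798 \cdot 10^{-5}$
$n - Y{\left(-121,p{\left(14,15 \right)} \right)} = - \frac{1}{34725} - \left(-3 - 121\right) = - \frac{1}{34725} - -124 = - \frac{1}{34725} + 124 = \frac{4305899}{34725}$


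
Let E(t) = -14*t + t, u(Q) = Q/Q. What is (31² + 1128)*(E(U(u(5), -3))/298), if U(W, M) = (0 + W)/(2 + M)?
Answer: 27157/298 ≈ 91.131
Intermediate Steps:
u(Q) = 1
U(W, M) = W/(2 + M)
E(t) = -13*t
(31² + 1128)*(E(U(u(5), -3))/298) = (31² + 1128)*(-13/(2 - 3)/298) = (961 + 1128)*(-13/(-1)*(1/298)) = 2089*(-13*(-1)*(1/298)) = 2089*(13*(1/298)) = 2089*(13/298) = 27157/298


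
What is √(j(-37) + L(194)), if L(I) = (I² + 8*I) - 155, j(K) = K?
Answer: 2*√9749 ≈ 197.47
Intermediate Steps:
L(I) = -155 + I² + 8*I
√(j(-37) + L(194)) = √(-37 + (-155 + 194² + 8*194)) = √(-37 + (-155 + 37636 + 1552)) = √(-37 + 39033) = √38996 = 2*√9749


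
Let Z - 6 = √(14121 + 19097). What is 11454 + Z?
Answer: 11460 + √33218 ≈ 11642.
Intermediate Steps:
Z = 6 + √33218 (Z = 6 + √(14121 + 19097) = 6 + √33218 ≈ 188.26)
11454 + Z = 11454 + (6 + √33218) = 11460 + √33218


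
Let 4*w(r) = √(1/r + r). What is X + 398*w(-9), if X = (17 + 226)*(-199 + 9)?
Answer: -46170 + 199*I*√82/6 ≈ -46170.0 + 300.34*I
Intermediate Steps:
w(r) = √(r + 1/r)/4 (w(r) = √(1/r + r)/4 = √(r + 1/r)/4)
X = -46170 (X = 243*(-190) = -46170)
X + 398*w(-9) = -46170 + 398*(√(-9 + 1/(-9))/4) = -46170 + 398*(√(-9 - ⅑)/4) = -46170 + 398*(√(-82/9)/4) = -46170 + 398*((I*√82/3)/4) = -46170 + 398*(I*√82/12) = -46170 + 199*I*√82/6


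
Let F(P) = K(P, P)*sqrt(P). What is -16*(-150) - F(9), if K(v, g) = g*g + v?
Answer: 2130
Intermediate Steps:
K(v, g) = v + g**2 (K(v, g) = g**2 + v = v + g**2)
F(P) = sqrt(P)*(P + P**2) (F(P) = (P + P**2)*sqrt(P) = sqrt(P)*(P + P**2))
-16*(-150) - F(9) = -16*(-150) - 9**(3/2)*(1 + 9) = 2400 - 27*10 = 2400 - 1*270 = 2400 - 270 = 2130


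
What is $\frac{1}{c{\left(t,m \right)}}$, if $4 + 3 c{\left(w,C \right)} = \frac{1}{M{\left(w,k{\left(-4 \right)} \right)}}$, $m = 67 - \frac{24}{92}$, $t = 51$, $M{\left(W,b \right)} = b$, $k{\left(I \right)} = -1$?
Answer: $- \frac{3}{5} \approx -0.6$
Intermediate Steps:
$m = \frac{1535}{23}$ ($m = 67 - 24 \cdot \frac{1}{92} = 67 - \frac{6}{23} = \frac{1535}{23} \approx 66.739$)
$c{\left(w,C \right)} = - \frac{5}{3}$ ($c{\left(w,C \right)} = - \frac{4}{3} + \frac{1}{3 \left(-1\right)} = - \frac{4}{3} + \frac{1}{3} \left(-1\right) = - \frac{4}{3} - \frac{1}{3} = - \frac{5}{3}$)
$\frac{1}{c{\left(t,m \right)}} = \frac{1}{- \frac{5}{3}} = - \frac{3}{5}$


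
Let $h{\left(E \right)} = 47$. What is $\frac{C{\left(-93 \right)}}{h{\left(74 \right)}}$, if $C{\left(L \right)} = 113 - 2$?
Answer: $\frac{111}{47} \approx 2.3617$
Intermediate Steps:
$C{\left(L \right)} = 111$ ($C{\left(L \right)} = 113 - 2 = 111$)
$\frac{C{\left(-93 \right)}}{h{\left(74 \right)}} = \frac{111}{47}$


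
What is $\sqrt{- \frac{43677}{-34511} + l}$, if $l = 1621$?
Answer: $\frac{2 \sqrt{483033280522}}{34511} \approx 40.277$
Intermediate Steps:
$\sqrt{- \frac{43677}{-34511} + l} = \sqrt{- \frac{43677}{-34511} + 1621} = \sqrt{\left(-43677\right) \left(- \frac{1}{34511}\right) + 1621} = \sqrt{\frac{43677}{34511} + 1621} = \sqrt{\frac{55986008}{34511}} = \frac{2 \sqrt{483033280522}}{34511}$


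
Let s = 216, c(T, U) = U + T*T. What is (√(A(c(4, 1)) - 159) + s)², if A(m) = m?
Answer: (216 + I*√142)² ≈ 46514.0 + 5147.9*I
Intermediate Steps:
c(T, U) = U + T²
(√(A(c(4, 1)) - 159) + s)² = (√((1 + 4²) - 159) + 216)² = (√((1 + 16) - 159) + 216)² = (√(17 - 159) + 216)² = (√(-142) + 216)² = (I*√142 + 216)² = (216 + I*√142)²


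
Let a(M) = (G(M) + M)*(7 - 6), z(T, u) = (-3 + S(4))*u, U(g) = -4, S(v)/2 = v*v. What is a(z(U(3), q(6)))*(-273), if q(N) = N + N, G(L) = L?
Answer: -190008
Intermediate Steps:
S(v) = 2*v**2 (S(v) = 2*(v*v) = 2*v**2)
q(N) = 2*N
z(T, u) = 29*u (z(T, u) = (-3 + 2*4**2)*u = (-3 + 2*16)*u = (-3 + 32)*u = 29*u)
a(M) = 2*M (a(M) = (M + M)*(7 - 6) = (2*M)*1 = 2*M)
a(z(U(3), q(6)))*(-273) = (2*(29*(2*6)))*(-273) = (2*(29*12))*(-273) = (2*348)*(-273) = 696*(-273) = -190008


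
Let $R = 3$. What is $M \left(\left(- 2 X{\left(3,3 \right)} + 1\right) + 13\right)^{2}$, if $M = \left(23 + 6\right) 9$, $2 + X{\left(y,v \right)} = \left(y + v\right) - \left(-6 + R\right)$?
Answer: $0$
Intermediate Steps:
$X{\left(y,v \right)} = 1 + v + y$ ($X{\left(y,v \right)} = -2 + \left(\left(y + v\right) + \left(6 - 3\right)\right) = -2 + \left(\left(v + y\right) + \left(6 - 3\right)\right) = -2 + \left(\left(v + y\right) + 3\right) = -2 + \left(3 + v + y\right) = 1 + v + y$)
$M = 261$ ($M = 29 \cdot 9 = 261$)
$M \left(\left(- 2 X{\left(3,3 \right)} + 1\right) + 13\right)^{2} = 261 \left(\left(- 2 \left(1 + 3 + 3\right) + 1\right) + 13\right)^{2} = 261 \left(\left(\left(-2\right) 7 + 1\right) + 13\right)^{2} = 261 \left(\left(-14 + 1\right) + 13\right)^{2} = 261 \left(-13 + 13\right)^{2} = 261 \cdot 0^{2} = 261 \cdot 0 = 0$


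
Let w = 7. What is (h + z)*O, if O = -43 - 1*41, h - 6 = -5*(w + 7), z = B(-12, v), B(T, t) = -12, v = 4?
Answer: 6384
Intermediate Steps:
z = -12
h = -64 (h = 6 - 5*(7 + 7) = 6 - 5*14 = 6 - 70 = -64)
O = -84 (O = -43 - 41 = -84)
(h + z)*O = (-64 - 12)*(-84) = -76*(-84) = 6384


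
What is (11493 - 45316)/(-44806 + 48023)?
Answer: -33823/3217 ≈ -10.514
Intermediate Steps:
(11493 - 45316)/(-44806 + 48023) = -33823/3217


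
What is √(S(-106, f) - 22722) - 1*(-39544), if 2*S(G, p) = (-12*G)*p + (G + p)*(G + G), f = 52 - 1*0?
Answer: 39544 + 3*√1786 ≈ 39671.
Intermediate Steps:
f = 52 (f = 52 + 0 = 52)
S(G, p) = G*(G + p) - 6*G*p (S(G, p) = ((-12*G)*p + (G + p)*(G + G))/2 = (-12*G*p + (G + p)*(2*G))/2 = (-12*G*p + 2*G*(G + p))/2 = G*(G + p) - 6*G*p)
√(S(-106, f) - 22722) - 1*(-39544) = √(-106*(-106 - 5*52) - 22722) - 1*(-39544) = √(-106*(-106 - 260) - 22722) + 39544 = √(-106*(-366) - 22722) + 39544 = √(38796 - 22722) + 39544 = √16074 + 39544 = 3*√1786 + 39544 = 39544 + 3*√1786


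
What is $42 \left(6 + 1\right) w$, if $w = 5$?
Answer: $1470$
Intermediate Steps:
$42 \left(6 + 1\right) w = 42 \left(6 + 1\right) 5 = 42 \cdot 7 \cdot 5 = 42 \cdot 35 = 1470$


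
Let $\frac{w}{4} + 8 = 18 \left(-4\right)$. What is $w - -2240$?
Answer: $1920$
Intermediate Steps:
$w = -320$ ($w = -32 + 4 \cdot 18 \left(-4\right) = -32 + 4 \left(-72\right) = -32 - 288 = -320$)
$w - -2240 = -320 - -2240 = -320 + 2240 = 1920$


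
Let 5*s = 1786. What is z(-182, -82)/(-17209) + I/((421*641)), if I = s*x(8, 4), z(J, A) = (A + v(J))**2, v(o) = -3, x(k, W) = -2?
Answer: -9810199173/23220189745 ≈ -0.42249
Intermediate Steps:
s = 1786/5 (s = (1/5)*1786 = 1786/5 ≈ 357.20)
z(J, A) = (-3 + A)**2 (z(J, A) = (A - 3)**2 = (-3 + A)**2)
I = -3572/5 (I = (1786/5)*(-2) = -3572/5 ≈ -714.40)
z(-182, -82)/(-17209) + I/((421*641)) = (-3 - 82)**2/(-17209) - 3572/(5*(421*641)) = (-85)**2*(-1/17209) - 3572/5/269861 = 7225*(-1/17209) - 3572/5*1/269861 = -7225/17209 - 3572/1349305 = -9810199173/23220189745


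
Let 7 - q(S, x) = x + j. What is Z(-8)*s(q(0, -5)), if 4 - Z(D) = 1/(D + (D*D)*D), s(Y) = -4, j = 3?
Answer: -2081/130 ≈ -16.008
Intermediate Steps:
q(S, x) = 4 - x (q(S, x) = 7 - (x + 3) = 7 - (3 + x) = 7 + (-3 - x) = 4 - x)
Z(D) = 4 - 1/(D + D³) (Z(D) = 4 - 1/(D + (D*D)*D) = 4 - 1/(D + D²*D) = 4 - 1/(D + D³))
Z(-8)*s(q(0, -5)) = ((-1 + 4*(-8) + 4*(-8)³)/(-8 + (-8)³))*(-4) = ((-1 - 32 + 4*(-512))/(-8 - 512))*(-4) = ((-1 - 32 - 2048)/(-520))*(-4) = -1/520*(-2081)*(-4) = (2081/520)*(-4) = -2081/130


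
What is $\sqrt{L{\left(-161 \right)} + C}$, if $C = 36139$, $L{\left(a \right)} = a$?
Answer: $\sqrt{35978} \approx 189.68$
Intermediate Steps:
$\sqrt{L{\left(-161 \right)} + C} = \sqrt{-161 + 36139} = \sqrt{35978}$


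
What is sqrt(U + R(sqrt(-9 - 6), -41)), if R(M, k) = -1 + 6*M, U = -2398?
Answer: sqrt(-2399 + 6*I*sqrt(15)) ≈ 0.2372 + 48.98*I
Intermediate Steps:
sqrt(U + R(sqrt(-9 - 6), -41)) = sqrt(-2398 + (-1 + 6*sqrt(-9 - 6))) = sqrt(-2398 + (-1 + 6*sqrt(-15))) = sqrt(-2398 + (-1 + 6*(I*sqrt(15)))) = sqrt(-2398 + (-1 + 6*I*sqrt(15))) = sqrt(-2399 + 6*I*sqrt(15))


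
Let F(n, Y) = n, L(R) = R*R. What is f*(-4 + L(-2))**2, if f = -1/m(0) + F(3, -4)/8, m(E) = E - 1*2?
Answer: 0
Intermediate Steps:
L(R) = R**2
m(E) = -2 + E (m(E) = E - 2 = -2 + E)
f = 7/8 (f = -1/(-2 + 0) + 3/8 = -1/(-2) + 3*(1/8) = -1*(-1/2) + 3/8 = 1/2 + 3/8 = 7/8 ≈ 0.87500)
f*(-4 + L(-2))**2 = 7*(-4 + (-2)**2)**2/8 = 7*(-4 + 4)**2/8 = (7/8)*0**2 = (7/8)*0 = 0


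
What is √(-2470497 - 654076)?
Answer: I*√3124573 ≈ 1767.6*I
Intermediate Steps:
√(-2470497 - 654076) = √(-3124573) = I*√3124573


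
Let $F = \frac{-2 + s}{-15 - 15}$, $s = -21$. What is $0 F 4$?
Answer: $0$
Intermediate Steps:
$F = \frac{23}{30}$ ($F = \frac{-2 - 21}{-15 - 15} = - \frac{23}{-30} = \left(-23\right) \left(- \frac{1}{30}\right) = \frac{23}{30} \approx 0.76667$)
$0 F 4 = 0 \cdot \frac{23}{30} \cdot 4 = 0 \cdot 4 = 0$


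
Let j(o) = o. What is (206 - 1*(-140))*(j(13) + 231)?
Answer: 84424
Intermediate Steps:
(206 - 1*(-140))*(j(13) + 231) = (206 - 1*(-140))*(13 + 231) = (206 + 140)*244 = 346*244 = 84424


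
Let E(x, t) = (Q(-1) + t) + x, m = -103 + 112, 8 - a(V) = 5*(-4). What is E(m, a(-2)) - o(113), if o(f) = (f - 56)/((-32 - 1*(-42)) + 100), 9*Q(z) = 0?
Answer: 4013/110 ≈ 36.482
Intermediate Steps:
a(V) = 28 (a(V) = 8 - 5*(-4) = 8 - 1*(-20) = 8 + 20 = 28)
Q(z) = 0 (Q(z) = (⅑)*0 = 0)
o(f) = -28/55 + f/110 (o(f) = (-56 + f)/((-32 + 42) + 100) = (-56 + f)/(10 + 100) = (-56 + f)/110 = (-56 + f)*(1/110) = -28/55 + f/110)
m = 9
E(x, t) = t + x (E(x, t) = (0 + t) + x = t + x)
E(m, a(-2)) - o(113) = (28 + 9) - (-28/55 + (1/110)*113) = 37 - (-28/55 + 113/110) = 37 - 1*57/110 = 37 - 57/110 = 4013/110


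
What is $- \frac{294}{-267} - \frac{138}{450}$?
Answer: $\frac{5303}{6675} \approx 0.79446$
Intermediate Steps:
$- \frac{294}{-267} - \frac{138}{450} = \left(-294\right) \left(- \frac{1}{267}\right) - \frac{23}{75} = \frac{98}{89} - \frac{23}{75} = \frac{5303}{6675}$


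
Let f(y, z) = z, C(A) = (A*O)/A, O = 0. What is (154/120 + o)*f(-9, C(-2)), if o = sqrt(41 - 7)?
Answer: 0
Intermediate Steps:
C(A) = 0 (C(A) = (A*0)/A = 0/A = 0)
o = sqrt(34) ≈ 5.8309
(154/120 + o)*f(-9, C(-2)) = (154/120 + sqrt(34))*0 = (154*(1/120) + sqrt(34))*0 = (77/60 + sqrt(34))*0 = 0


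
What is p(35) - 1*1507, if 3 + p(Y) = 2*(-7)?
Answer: -1524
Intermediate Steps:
p(Y) = -17 (p(Y) = -3 + 2*(-7) = -3 - 14 = -17)
p(35) - 1*1507 = -17 - 1*1507 = -17 - 1507 = -1524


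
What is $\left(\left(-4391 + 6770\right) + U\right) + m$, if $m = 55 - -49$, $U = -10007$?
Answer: $-7524$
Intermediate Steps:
$m = 104$ ($m = 55 + 49 = 104$)
$\left(\left(-4391 + 6770\right) + U\right) + m = \left(\left(-4391 + 6770\right) - 10007\right) + 104 = \left(2379 - 10007\right) + 104 = -7628 + 104 = -7524$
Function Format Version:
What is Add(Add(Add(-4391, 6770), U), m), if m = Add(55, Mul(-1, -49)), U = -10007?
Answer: -7524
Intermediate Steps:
m = 104 (m = Add(55, 49) = 104)
Add(Add(Add(-4391, 6770), U), m) = Add(Add(Add(-4391, 6770), -10007), 104) = Add(Add(2379, -10007), 104) = Add(-7628, 104) = -7524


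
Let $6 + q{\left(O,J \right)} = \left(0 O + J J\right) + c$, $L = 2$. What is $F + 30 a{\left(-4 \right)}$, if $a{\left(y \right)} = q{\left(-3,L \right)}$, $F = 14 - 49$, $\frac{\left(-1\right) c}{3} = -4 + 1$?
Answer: $175$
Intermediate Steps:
$c = 9$ ($c = - 3 \left(-4 + 1\right) = \left(-3\right) \left(-3\right) = 9$)
$F = -35$ ($F = 14 - 49 = -35$)
$q{\left(O,J \right)} = 3 + J^{2}$ ($q{\left(O,J \right)} = -6 + \left(\left(0 O + J J\right) + 9\right) = -6 + \left(\left(0 + J^{2}\right) + 9\right) = -6 + \left(J^{2} + 9\right) = -6 + \left(9 + J^{2}\right) = 3 + J^{2}$)
$a{\left(y \right)} = 7$ ($a{\left(y \right)} = 3 + 2^{2} = 3 + 4 = 7$)
$F + 30 a{\left(-4 \right)} = -35 + 30 \cdot 7 = -35 + 210 = 175$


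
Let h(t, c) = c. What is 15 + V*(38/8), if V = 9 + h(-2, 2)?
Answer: 269/4 ≈ 67.250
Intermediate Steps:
V = 11 (V = 9 + 2 = 11)
15 + V*(38/8) = 15 + 11*(38/8) = 15 + 11*(38*(1/8)) = 15 + 11*(19/4) = 15 + 209/4 = 269/4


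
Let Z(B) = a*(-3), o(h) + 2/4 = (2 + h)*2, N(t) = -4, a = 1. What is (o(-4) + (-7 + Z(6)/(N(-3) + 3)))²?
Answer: 289/4 ≈ 72.250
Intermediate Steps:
o(h) = 7/2 + 2*h (o(h) = -½ + (2 + h)*2 = -½ + (4 + 2*h) = 7/2 + 2*h)
Z(B) = -3 (Z(B) = 1*(-3) = -3)
(o(-4) + (-7 + Z(6)/(N(-3) + 3)))² = ((7/2 + 2*(-4)) + (-7 - 3/(-4 + 3)))² = ((7/2 - 8) + (-7 - 3/(-1)))² = (-9/2 + (-7 - 3*(-1)))² = (-9/2 + (-7 + 3))² = (-9/2 - 4)² = (-17/2)² = 289/4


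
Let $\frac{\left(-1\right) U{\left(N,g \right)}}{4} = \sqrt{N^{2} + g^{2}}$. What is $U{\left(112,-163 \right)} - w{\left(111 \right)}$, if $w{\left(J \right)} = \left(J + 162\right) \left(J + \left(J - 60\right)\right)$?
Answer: $-44226 - 4 \sqrt{39113} \approx -45017.0$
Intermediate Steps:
$w{\left(J \right)} = \left(-60 + 2 J\right) \left(162 + J\right)$ ($w{\left(J \right)} = \left(162 + J\right) \left(J + \left(-60 + J\right)\right) = \left(162 + J\right) \left(-60 + 2 J\right) = \left(-60 + 2 J\right) \left(162 + J\right)$)
$U{\left(N,g \right)} = - 4 \sqrt{N^{2} + g^{2}}$
$U{\left(112,-163 \right)} - w{\left(111 \right)} = - 4 \sqrt{112^{2} + \left(-163\right)^{2}} - \left(-9720 + 2 \cdot 111^{2} + 264 \cdot 111\right) = - 4 \sqrt{12544 + 26569} - \left(-9720 + 2 \cdot 12321 + 29304\right) = - 4 \sqrt{39113} - \left(-9720 + 24642 + 29304\right) = - 4 \sqrt{39113} - 44226 = -44226 - 4 \sqrt{39113}$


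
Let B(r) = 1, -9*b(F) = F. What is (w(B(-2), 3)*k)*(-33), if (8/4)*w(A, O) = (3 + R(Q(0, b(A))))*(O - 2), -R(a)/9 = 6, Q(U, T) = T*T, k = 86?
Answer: 72369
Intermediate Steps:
b(F) = -F/9
Q(U, T) = T²
R(a) = -54 (R(a) = -9*6 = -54)
w(A, O) = 51 - 51*O/2 (w(A, O) = ((3 - 54)*(O - 2))/2 = (-51*(-2 + O))/2 = (102 - 51*O)/2 = 51 - 51*O/2)
(w(B(-2), 3)*k)*(-33) = ((51 - 51/2*3)*86)*(-33) = ((51 - 153/2)*86)*(-33) = -51/2*86*(-33) = -2193*(-33) = 72369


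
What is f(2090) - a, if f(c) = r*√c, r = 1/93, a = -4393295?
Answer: 4393295 + √2090/93 ≈ 4.3933e+6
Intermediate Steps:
r = 1/93 ≈ 0.010753
f(c) = √c/93
f(2090) - a = √2090/93 - 1*(-4393295) = √2090/93 + 4393295 = 4393295 + √2090/93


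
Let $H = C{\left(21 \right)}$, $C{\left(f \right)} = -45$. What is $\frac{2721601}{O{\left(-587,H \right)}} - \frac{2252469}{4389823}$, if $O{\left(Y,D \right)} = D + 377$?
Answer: $\frac{11946598846915}{1457421236} \approx 8197.1$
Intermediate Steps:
$H = -45$
$O{\left(Y,D \right)} = 377 + D$
$\frac{2721601}{O{\left(-587,H \right)}} - \frac{2252469}{4389823} = \frac{2721601}{377 - 45} - \frac{2252469}{4389823} = \frac{2721601}{332} - \frac{2252469}{4389823} = \frac{11946598846915}{1457421236}$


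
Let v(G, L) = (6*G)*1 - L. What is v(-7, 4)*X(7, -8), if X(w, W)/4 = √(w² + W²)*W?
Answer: 1472*√113 ≈ 15648.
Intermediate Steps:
X(w, W) = 4*W*√(W² + w²) (X(w, W) = 4*(√(w² + W²)*W) = 4*(√(W² + w²)*W) = 4*(W*√(W² + w²)) = 4*W*√(W² + w²))
v(G, L) = -L + 6*G (v(G, L) = 6*G - L = -L + 6*G)
v(-7, 4)*X(7, -8) = (-1*4 + 6*(-7))*(4*(-8)*√((-8)² + 7²)) = (-4 - 42)*(4*(-8)*√(64 + 49)) = -184*(-8)*√113 = -(-1472)*√113 = 1472*√113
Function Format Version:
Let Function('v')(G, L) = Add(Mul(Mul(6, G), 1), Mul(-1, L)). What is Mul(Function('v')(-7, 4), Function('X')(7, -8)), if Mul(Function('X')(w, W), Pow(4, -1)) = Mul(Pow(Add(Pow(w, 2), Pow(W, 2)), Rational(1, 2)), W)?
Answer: Mul(1472, Pow(113, Rational(1, 2))) ≈ 15648.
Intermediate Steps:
Function('X')(w, W) = Mul(4, W, Pow(Add(Pow(W, 2), Pow(w, 2)), Rational(1, 2))) (Function('X')(w, W) = Mul(4, Mul(Pow(Add(Pow(w, 2), Pow(W, 2)), Rational(1, 2)), W)) = Mul(4, Mul(Pow(Add(Pow(W, 2), Pow(w, 2)), Rational(1, 2)), W)) = Mul(4, Mul(W, Pow(Add(Pow(W, 2), Pow(w, 2)), Rational(1, 2)))) = Mul(4, W, Pow(Add(Pow(W, 2), Pow(w, 2)), Rational(1, 2))))
Function('v')(G, L) = Add(Mul(-1, L), Mul(6, G)) (Function('v')(G, L) = Add(Mul(6, G), Mul(-1, L)) = Add(Mul(-1, L), Mul(6, G)))
Mul(Function('v')(-7, 4), Function('X')(7, -8)) = Mul(Add(Mul(-1, 4), Mul(6, -7)), Mul(4, -8, Pow(Add(Pow(-8, 2), Pow(7, 2)), Rational(1, 2)))) = Mul(Add(-4, -42), Mul(4, -8, Pow(Add(64, 49), Rational(1, 2)))) = Mul(-46, Mul(4, -8, Pow(113, Rational(1, 2)))) = Mul(-46, Mul(-32, Pow(113, Rational(1, 2)))) = Mul(1472, Pow(113, Rational(1, 2)))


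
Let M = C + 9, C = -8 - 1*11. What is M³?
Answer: -1000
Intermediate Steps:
C = -19 (C = -8 - 11 = -19)
M = -10 (M = -19 + 9 = -10)
M³ = (-10)³ = -1000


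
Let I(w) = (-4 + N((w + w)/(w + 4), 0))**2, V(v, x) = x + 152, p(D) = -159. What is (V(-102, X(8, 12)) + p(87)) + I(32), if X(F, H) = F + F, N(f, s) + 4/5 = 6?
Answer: 261/25 ≈ 10.440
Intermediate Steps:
N(f, s) = 26/5 (N(f, s) = -4/5 + 6 = 26/5)
X(F, H) = 2*F
V(v, x) = 152 + x
I(w) = 36/25 (I(w) = (-4 + 26/5)**2 = (6/5)**2 = 36/25)
(V(-102, X(8, 12)) + p(87)) + I(32) = ((152 + 2*8) - 159) + 36/25 = ((152 + 16) - 159) + 36/25 = (168 - 159) + 36/25 = 9 + 36/25 = 261/25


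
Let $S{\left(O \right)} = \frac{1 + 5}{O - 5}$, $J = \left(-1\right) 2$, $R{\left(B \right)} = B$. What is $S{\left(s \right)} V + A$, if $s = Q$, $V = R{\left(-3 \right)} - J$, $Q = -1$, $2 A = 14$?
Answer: $8$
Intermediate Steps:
$A = 7$ ($A = \frac{1}{2} \cdot 14 = 7$)
$J = -2$
$V = -1$ ($V = -3 - -2 = -3 + 2 = -1$)
$s = -1$
$S{\left(O \right)} = \frac{6}{-5 + O}$
$S{\left(s \right)} V + A = \frac{6}{-5 - 1} \left(-1\right) + 7 = \frac{6}{-6} \left(-1\right) + 7 = 6 \left(- \frac{1}{6}\right) \left(-1\right) + 7 = \left(-1\right) \left(-1\right) + 7 = 1 + 7 = 8$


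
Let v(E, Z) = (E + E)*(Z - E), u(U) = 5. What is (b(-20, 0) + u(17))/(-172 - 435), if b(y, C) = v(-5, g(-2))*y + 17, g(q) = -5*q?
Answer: -3022/607 ≈ -4.9786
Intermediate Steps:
v(E, Z) = 2*E*(Z - E) (v(E, Z) = (2*E)*(Z - E) = 2*E*(Z - E))
b(y, C) = 17 - 150*y (b(y, C) = (2*(-5)*(-5*(-2) - 1*(-5)))*y + 17 = (2*(-5)*(10 + 5))*y + 17 = (2*(-5)*15)*y + 17 = -150*y + 17 = 17 - 150*y)
(b(-20, 0) + u(17))/(-172 - 435) = ((17 - 150*(-20)) + 5)/(-172 - 435) = ((17 + 3000) + 5)/(-607) = (3017 + 5)*(-1/607) = 3022*(-1/607) = -3022/607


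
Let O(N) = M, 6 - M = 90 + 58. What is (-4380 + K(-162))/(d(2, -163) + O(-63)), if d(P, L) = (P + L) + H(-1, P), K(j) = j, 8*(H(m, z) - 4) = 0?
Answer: 4542/299 ≈ 15.191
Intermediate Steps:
M = -142 (M = 6 - (90 + 58) = 6 - 1*148 = 6 - 148 = -142)
H(m, z) = 4 (H(m, z) = 4 + (⅛)*0 = 4 + 0 = 4)
O(N) = -142
d(P, L) = 4 + L + P (d(P, L) = (P + L) + 4 = (L + P) + 4 = 4 + L + P)
(-4380 + K(-162))/(d(2, -163) + O(-63)) = (-4380 - 162)/((4 - 163 + 2) - 142) = -4542/(-157 - 142) = -4542/(-299) = -4542*(-1/299) = 4542/299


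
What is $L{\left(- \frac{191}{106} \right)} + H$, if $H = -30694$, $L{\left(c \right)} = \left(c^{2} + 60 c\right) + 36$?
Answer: $- \frac{345651567}{11236} \approx -30763.0$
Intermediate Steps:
$L{\left(c \right)} = 36 + c^{2} + 60 c$
$L{\left(- \frac{191}{106} \right)} + H = \left(36 + \left(- \frac{191}{106}\right)^{2} + 60 \left(- \frac{191}{106}\right)\right) - 30694 = \left(36 + \frac{36481}{11236} - \frac{5730}{53}\right) - 30694 = - \frac{773783}{11236} - 30694 = - \frac{345651567}{11236}$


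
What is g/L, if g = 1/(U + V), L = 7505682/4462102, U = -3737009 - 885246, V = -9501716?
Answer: -2231051/53005017451611 ≈ -4.2091e-8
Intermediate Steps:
U = -4622255
L = 3752841/2231051 (L = 7505682*(1/4462102) = 3752841/2231051 ≈ 1.6821)
g = -1/14123971 (g = 1/(-4622255 - 9501716) = 1/(-14123971) = -1/14123971 ≈ -7.0802e-8)
g/L = -1/(14123971*3752841/2231051) = -1/14123971*2231051/3752841 = -2231051/53005017451611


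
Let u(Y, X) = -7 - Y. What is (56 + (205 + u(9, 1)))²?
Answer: 60025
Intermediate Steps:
(56 + (205 + u(9, 1)))² = (56 + (205 + (-7 - 1*9)))² = (56 + (205 + (-7 - 9)))² = (56 + (205 - 16))² = (56 + 189)² = 245² = 60025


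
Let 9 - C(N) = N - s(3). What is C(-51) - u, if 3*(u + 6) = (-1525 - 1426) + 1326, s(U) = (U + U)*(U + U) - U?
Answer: 1922/3 ≈ 640.67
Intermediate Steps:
s(U) = -U + 4*U**2 (s(U) = (2*U)*(2*U) - U = 4*U**2 - U = -U + 4*U**2)
C(N) = 42 - N (C(N) = 9 - (N - 3*(-1 + 4*3)) = 9 - (N - 3*(-1 + 12)) = 9 - (N - 3*11) = 9 - (N - 1*33) = 9 - (N - 33) = 9 - (-33 + N) = 9 + (33 - N) = 42 - N)
u = -1643/3 (u = -6 + ((-1525 - 1426) + 1326)/3 = -6 + (-2951 + 1326)/3 = -6 + (1/3)*(-1625) = -6 - 1625/3 = -1643/3 ≈ -547.67)
C(-51) - u = (42 - 1*(-51)) - 1*(-1643/3) = (42 + 51) + 1643/3 = 93 + 1643/3 = 1922/3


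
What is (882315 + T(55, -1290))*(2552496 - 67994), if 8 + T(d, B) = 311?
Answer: 2192866186236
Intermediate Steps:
T(d, B) = 303 (T(d, B) = -8 + 311 = 303)
(882315 + T(55, -1290))*(2552496 - 67994) = (882315 + 303)*(2552496 - 67994) = 882618*2484502 = 2192866186236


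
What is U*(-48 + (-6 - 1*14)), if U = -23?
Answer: 1564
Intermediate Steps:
U*(-48 + (-6 - 1*14)) = -23*(-48 + (-6 - 1*14)) = -23*(-48 + (-6 - 14)) = -23*(-48 - 20) = -23*(-68) = 1564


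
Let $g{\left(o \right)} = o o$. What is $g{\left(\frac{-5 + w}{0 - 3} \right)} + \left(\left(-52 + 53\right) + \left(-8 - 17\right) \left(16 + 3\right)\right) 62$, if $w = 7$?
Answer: $- \frac{264488}{9} \approx -29388.0$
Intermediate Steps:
$g{\left(o \right)} = o^{2}$
$g{\left(\frac{-5 + w}{0 - 3} \right)} + \left(\left(-52 + 53\right) + \left(-8 - 17\right) \left(16 + 3\right)\right) 62 = \left(\frac{-5 + 7}{0 - 3}\right)^{2} + \left(\left(-52 + 53\right) + \left(-8 - 17\right) \left(16 + 3\right)\right) 62 = \left(\frac{2}{-3}\right)^{2} + \left(1 - 475\right) 62 = \left(2 \left(- \frac{1}{3}\right)\right)^{2} + \left(1 - 475\right) 62 = \left(- \frac{2}{3}\right)^{2} - 29388 = \frac{4}{9} - 29388 = - \frac{264488}{9}$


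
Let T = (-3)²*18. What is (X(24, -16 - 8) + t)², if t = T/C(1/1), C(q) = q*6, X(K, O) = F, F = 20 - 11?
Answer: 1296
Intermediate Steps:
F = 9
T = 162 (T = 9*18 = 162)
X(K, O) = 9
C(q) = 6*q
t = 27 (t = 162/((6/1)) = 162/((6*1)) = 162/6 = 162*(⅙) = 27)
(X(24, -16 - 8) + t)² = (9 + 27)² = 36² = 1296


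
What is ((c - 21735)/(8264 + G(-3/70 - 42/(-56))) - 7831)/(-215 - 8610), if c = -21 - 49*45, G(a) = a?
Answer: 9064283569/10211045675 ≈ 0.88769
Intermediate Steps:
c = -2226 (c = -21 - 2205 = -2226)
((c - 21735)/(8264 + G(-3/70 - 42/(-56))) - 7831)/(-215 - 8610) = ((-2226 - 21735)/(8264 + (-3/70 - 42/(-56))) - 7831)/(-215 - 8610) = (-23961/(8264 + (-3*1/70 - 42*(-1/56))) - 7831)/(-8825) = (-23961/(8264 + (-3/70 + ¾)) - 7831)*(-1/8825) = (-23961/(8264 + 99/140) - 7831)*(-1/8825) = (-23961/1157059/140 - 7831)*(-1/8825) = (-23961*140/1157059 - 7831)*(-1/8825) = (-3354540/1157059 - 7831)*(-1/8825) = -9064283569/1157059*(-1/8825) = 9064283569/10211045675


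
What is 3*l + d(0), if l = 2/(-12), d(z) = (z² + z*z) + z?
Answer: -½ ≈ -0.50000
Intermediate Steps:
d(z) = z + 2*z² (d(z) = (z² + z²) + z = 2*z² + z = z + 2*z²)
l = -⅙ (l = 2*(-1/12) = -⅙ ≈ -0.16667)
3*l + d(0) = 3*(-⅙) + 0*(1 + 2*0) = -½ + 0*(1 + 0) = -½ + 0*1 = -½ + 0 = -½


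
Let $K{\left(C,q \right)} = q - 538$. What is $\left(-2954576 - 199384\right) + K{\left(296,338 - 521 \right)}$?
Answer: $-3154681$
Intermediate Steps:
$K{\left(C,q \right)} = -538 + q$ ($K{\left(C,q \right)} = q - 538 = -538 + q$)
$\left(-2954576 - 199384\right) + K{\left(296,338 - 521 \right)} = \left(-2954576 - 199384\right) + \left(-538 + \left(338 - 521\right)\right) = -3153960 - 721 = -3154681$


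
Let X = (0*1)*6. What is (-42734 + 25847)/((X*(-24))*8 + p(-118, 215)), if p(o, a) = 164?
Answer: -16887/164 ≈ -102.97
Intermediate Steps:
X = 0 (X = 0*6 = 0)
(-42734 + 25847)/((X*(-24))*8 + p(-118, 215)) = (-42734 + 25847)/((0*(-24))*8 + 164) = -16887/(0*8 + 164) = -16887/(0 + 164) = -16887/164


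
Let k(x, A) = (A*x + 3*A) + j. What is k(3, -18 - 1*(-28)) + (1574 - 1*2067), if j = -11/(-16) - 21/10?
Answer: -34753/80 ≈ -434.41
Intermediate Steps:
j = -113/80 (j = -11*(-1/16) - 21*⅒ = 11/16 - 21/10 = -113/80 ≈ -1.4125)
k(x, A) = -113/80 + 3*A + A*x (k(x, A) = (A*x + 3*A) - 113/80 = (3*A + A*x) - 113/80 = -113/80 + 3*A + A*x)
k(3, -18 - 1*(-28)) + (1574 - 1*2067) = (-113/80 + 3*(-18 - 1*(-28)) + (-18 - 1*(-28))*3) + (1574 - 1*2067) = (-113/80 + 3*(-18 + 28) + (-18 + 28)*3) + (1574 - 2067) = (-113/80 + 3*10 + 10*3) - 493 = (-113/80 + 30 + 30) - 493 = 4687/80 - 493 = -34753/80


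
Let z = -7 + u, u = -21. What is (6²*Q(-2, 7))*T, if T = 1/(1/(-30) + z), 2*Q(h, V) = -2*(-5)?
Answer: -5400/841 ≈ -6.4209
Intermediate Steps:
z = -28 (z = -7 - 21 = -28)
Q(h, V) = 5 (Q(h, V) = (-2*(-5))/2 = (½)*10 = 5)
T = -30/841 (T = 1/(1/(-30) - 28) = 1/(-1/30 - 28) = 1/(-841/30) = -30/841 ≈ -0.035672)
(6²*Q(-2, 7))*T = (6²*5)*(-30/841) = (36*5)*(-30/841) = 180*(-30/841) = -5400/841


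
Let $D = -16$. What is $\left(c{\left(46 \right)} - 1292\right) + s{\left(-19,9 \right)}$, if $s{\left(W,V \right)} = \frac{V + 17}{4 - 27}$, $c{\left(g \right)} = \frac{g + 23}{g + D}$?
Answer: $- \frac{296891}{230} \approx -1290.8$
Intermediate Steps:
$c{\left(g \right)} = \frac{23 + g}{-16 + g}$ ($c{\left(g \right)} = \frac{g + 23}{g - 16} = \frac{23 + g}{-16 + g}$)
$s{\left(W,V \right)} = - \frac{17}{23} - \frac{V}{23}$ ($s{\left(W,V \right)} = \frac{17 + V}{-23} = \left(17 + V\right) \left(- \frac{1}{23}\right) = - \frac{17}{23} - \frac{V}{23}$)
$\left(c{\left(46 \right)} - 1292\right) + s{\left(-19,9 \right)} = \left(\frac{23 + 46}{-16 + 46} - 1292\right) - \frac{26}{23} = \left(\frac{1}{30} \cdot 69 - 1292\right) - \frac{26}{23} = \left(\frac{23}{10} - 1292\right) - \frac{26}{23} = - \frac{12897}{10} - \frac{26}{23} = - \frac{296891}{230}$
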